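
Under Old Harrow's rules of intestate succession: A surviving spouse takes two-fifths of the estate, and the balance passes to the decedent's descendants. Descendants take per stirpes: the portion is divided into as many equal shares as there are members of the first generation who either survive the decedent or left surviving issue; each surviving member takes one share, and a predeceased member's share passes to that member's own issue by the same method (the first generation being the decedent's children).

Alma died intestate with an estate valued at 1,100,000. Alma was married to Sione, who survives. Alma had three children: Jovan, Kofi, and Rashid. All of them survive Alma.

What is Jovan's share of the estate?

Jovan receives 220,000.

Sione takes two-fifths of 1,100,000 = 440,000. The remaining 660,000 passes to the descendants.
The descendants' portion (660,000) is divided into 3 shares of 220,000: Jovan, Kofi, and Rashid each take 220,000.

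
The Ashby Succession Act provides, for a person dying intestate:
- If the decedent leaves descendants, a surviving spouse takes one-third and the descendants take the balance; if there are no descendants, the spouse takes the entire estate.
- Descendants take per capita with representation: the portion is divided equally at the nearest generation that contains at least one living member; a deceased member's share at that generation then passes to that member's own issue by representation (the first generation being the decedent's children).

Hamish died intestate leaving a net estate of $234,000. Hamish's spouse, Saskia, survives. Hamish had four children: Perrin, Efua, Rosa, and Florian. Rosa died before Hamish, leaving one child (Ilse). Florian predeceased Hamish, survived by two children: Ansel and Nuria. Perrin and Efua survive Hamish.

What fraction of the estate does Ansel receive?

Saskia takes one-third of $234,000 = $78,000. The remaining $156,000 passes to the descendants.
The descendants' portion ($156,000) is divided into 4 shares of $39,000: Perrin and Efua each take $39,000; Rosa's $39,000 share passes to Rosa's issue; Florian's $39,000 share passes to Florian's issue.
Rosa's share ($39,000) passes entirely to Ilse.
Florian's share ($39,000) is divided into 2 shares of $19,500: Ansel and Nuria each take $19,500.

Ansel receives 1/12 of the estate.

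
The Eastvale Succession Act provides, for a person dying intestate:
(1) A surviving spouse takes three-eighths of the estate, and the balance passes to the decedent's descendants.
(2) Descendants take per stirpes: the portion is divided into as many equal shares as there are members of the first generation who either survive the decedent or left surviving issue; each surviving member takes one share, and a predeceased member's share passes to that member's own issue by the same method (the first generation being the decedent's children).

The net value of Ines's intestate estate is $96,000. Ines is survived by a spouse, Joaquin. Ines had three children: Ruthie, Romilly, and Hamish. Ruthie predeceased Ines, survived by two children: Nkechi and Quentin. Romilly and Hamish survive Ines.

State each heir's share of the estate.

Joaquin takes three-eighths of $96,000 = $36,000. The remaining $60,000 passes to the descendants.
The descendants' portion ($60,000) is divided into 3 shares of $20,000: Romilly and Hamish each take $20,000; Ruthie's $20,000 share passes to Ruthie's issue.
Ruthie's share ($20,000) is divided into 2 shares of $10,000: Nkechi and Quentin each take $10,000.

Joaquin: $36,000; Nkechi: $10,000; Quentin: $10,000; Romilly: $20,000; Hamish: $20,000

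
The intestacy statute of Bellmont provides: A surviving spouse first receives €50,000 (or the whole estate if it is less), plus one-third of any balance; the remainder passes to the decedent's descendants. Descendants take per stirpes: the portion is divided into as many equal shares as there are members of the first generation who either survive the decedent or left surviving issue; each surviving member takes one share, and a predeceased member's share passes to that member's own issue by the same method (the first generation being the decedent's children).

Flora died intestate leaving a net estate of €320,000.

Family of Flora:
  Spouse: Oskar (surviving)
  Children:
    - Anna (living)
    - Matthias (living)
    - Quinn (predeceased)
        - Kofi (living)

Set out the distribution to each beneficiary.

Oskar: €140,000; Anna: €60,000; Matthias: €60,000; Kofi: €60,000

Oskar first takes €50,000, leaving a balance of €270,000. Oskar then takes one-third of the balance (€90,000), for a total of €140,000. The remaining €180,000 passes to the descendants.
The descendants' portion (€180,000) is divided into 3 shares of €60,000: Anna and Matthias each take €60,000; Quinn's €60,000 share passes to Quinn's issue.
Quinn's share (€60,000) passes entirely to Kofi.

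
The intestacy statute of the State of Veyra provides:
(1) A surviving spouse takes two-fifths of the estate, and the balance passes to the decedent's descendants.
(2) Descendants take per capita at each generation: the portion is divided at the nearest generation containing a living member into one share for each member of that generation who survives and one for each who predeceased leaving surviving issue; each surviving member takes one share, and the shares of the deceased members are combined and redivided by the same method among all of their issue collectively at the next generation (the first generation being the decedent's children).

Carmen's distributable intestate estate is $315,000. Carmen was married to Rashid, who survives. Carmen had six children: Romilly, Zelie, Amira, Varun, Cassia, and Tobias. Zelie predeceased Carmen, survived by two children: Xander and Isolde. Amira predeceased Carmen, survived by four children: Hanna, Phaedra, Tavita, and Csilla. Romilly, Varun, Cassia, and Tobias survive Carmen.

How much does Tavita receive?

Rashid takes two-fifths of $315,000 = $126,000. The remaining $189,000 passes to the descendants.
The descendants' portion ($189,000) is divided at the children's generation into 6 shares of $31,500. Romilly, Varun, Cassia, and Tobias each take $31,500. The 2 shares of the deceased (Zelie and Amira) are combined into a pool of $63,000.
That pool ($63,000) is divided at the grandchildren's generation equally among Xander, Isolde, Hanna, Phaedra, Tavita, and Csilla: $10,500 each.

Tavita receives $10,500.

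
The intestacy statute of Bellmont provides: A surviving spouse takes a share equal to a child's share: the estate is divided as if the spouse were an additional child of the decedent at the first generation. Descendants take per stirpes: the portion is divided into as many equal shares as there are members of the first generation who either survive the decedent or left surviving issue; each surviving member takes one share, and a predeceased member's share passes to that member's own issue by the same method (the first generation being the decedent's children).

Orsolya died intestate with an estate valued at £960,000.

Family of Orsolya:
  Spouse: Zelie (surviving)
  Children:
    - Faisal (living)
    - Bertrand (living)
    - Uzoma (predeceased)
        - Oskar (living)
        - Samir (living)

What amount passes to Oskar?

The spouse counts as an additional share at the children's level, so there are 4 primary shares of £240,000. Zelie takes one such share (£240,000).
The children's combined portion (£720,000) is divided into 3 shares of £240,000: Faisal and Bertrand each take £240,000; Uzoma's £240,000 share passes to Uzoma's issue.
Uzoma's share (£240,000) is divided into 2 shares of £120,000: Oskar and Samir each take £120,000.

Oskar receives £120,000.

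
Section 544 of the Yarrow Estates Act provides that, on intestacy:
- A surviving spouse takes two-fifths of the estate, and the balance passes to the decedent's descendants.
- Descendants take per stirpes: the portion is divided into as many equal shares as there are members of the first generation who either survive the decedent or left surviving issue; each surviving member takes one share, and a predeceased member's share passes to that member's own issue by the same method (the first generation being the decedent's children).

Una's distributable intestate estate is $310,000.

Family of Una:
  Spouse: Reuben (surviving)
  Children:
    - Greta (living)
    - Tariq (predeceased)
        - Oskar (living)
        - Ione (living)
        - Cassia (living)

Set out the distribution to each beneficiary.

Reuben: $124,000; Greta: $93,000; Oskar: $31,000; Ione: $31,000; Cassia: $31,000

Reuben takes two-fifths of $310,000 = $124,000. The remaining $186,000 passes to the descendants.
The descendants' portion ($186,000) is divided into 2 shares of $93,000: Greta takes $93,000; Tariq's $93,000 share passes to Tariq's issue.
Tariq's share ($93,000) is divided into 3 shares of $31,000: Oskar, Ione, and Cassia each take $31,000.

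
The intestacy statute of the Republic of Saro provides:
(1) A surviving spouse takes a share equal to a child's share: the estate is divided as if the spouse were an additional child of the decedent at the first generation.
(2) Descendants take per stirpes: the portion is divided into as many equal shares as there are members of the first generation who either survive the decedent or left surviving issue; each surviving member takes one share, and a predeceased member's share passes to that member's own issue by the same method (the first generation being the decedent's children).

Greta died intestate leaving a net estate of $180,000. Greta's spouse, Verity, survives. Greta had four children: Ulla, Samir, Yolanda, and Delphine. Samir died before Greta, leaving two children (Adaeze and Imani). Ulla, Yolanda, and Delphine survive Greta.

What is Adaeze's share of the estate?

Adaeze receives $18,000.

The spouse counts as an additional share at the children's level, so there are 5 primary shares of $36,000. Verity takes one such share ($36,000).
The children's combined portion ($144,000) is divided into 4 shares of $36,000: Ulla, Yolanda, and Delphine each take $36,000; Samir's $36,000 share passes to Samir's issue.
Samir's share ($36,000) is divided into 2 shares of $18,000: Adaeze and Imani each take $18,000.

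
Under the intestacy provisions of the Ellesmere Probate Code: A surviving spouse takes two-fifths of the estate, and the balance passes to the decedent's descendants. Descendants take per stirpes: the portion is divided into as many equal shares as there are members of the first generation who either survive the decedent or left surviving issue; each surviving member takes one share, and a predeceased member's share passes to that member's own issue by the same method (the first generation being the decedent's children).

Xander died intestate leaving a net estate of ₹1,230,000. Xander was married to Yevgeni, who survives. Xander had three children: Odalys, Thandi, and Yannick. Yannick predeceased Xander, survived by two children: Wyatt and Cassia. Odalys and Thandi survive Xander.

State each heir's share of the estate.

Yevgeni: ₹492,000; Odalys: ₹246,000; Thandi: ₹246,000; Wyatt: ₹123,000; Cassia: ₹123,000

Yevgeni takes two-fifths of ₹1,230,000 = ₹492,000. The remaining ₹738,000 passes to the descendants.
The descendants' portion (₹738,000) is divided into 3 shares of ₹246,000: Odalys and Thandi each take ₹246,000; Yannick's ₹246,000 share passes to Yannick's issue.
Yannick's share (₹246,000) is divided into 2 shares of ₹123,000: Wyatt and Cassia each take ₹123,000.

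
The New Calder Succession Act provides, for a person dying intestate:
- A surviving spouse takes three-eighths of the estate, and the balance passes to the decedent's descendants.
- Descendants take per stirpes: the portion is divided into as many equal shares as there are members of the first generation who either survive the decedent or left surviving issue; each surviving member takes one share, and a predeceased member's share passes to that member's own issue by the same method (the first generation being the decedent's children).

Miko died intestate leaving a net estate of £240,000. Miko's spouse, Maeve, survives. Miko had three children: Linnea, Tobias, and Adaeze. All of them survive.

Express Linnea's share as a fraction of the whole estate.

Maeve takes three-eighths of £240,000 = £90,000. The remaining £150,000 passes to the descendants.
The descendants' portion (£150,000) is divided into 3 shares of £50,000: Linnea, Tobias, and Adaeze each take £50,000.

Linnea receives 5/24 of the estate.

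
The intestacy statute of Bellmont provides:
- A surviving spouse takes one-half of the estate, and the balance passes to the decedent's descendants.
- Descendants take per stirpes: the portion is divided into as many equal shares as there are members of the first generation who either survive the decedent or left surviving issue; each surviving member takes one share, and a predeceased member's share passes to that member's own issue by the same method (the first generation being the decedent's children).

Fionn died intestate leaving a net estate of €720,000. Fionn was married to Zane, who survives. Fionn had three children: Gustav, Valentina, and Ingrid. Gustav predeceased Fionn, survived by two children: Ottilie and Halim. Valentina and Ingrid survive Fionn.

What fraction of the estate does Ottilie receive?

Zane takes one-half of €720,000 = €360,000. The remaining €360,000 passes to the descendants.
The descendants' portion (€360,000) is divided into 3 shares of €120,000: Valentina and Ingrid each take €120,000; Gustav's €120,000 share passes to Gustav's issue.
Gustav's share (€120,000) is divided into 2 shares of €60,000: Ottilie and Halim each take €60,000.

Ottilie receives 1/12 of the estate.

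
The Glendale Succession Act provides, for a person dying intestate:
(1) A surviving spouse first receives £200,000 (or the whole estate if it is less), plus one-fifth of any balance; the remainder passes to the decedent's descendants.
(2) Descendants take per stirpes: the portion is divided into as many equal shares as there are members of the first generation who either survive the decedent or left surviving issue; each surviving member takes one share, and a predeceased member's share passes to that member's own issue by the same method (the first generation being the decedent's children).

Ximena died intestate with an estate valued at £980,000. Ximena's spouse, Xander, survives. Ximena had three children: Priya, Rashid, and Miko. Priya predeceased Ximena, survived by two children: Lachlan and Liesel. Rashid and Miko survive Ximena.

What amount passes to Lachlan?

Lachlan receives £104,000.

Xander first takes £200,000, leaving a balance of £780,000. Xander then takes one-fifth of the balance (£156,000), for a total of £356,000. The remaining £624,000 passes to the descendants.
The descendants' portion (£624,000) is divided into 3 shares of £208,000: Rashid and Miko each take £208,000; Priya's £208,000 share passes to Priya's issue.
Priya's share (£208,000) is divided into 2 shares of £104,000: Lachlan and Liesel each take £104,000.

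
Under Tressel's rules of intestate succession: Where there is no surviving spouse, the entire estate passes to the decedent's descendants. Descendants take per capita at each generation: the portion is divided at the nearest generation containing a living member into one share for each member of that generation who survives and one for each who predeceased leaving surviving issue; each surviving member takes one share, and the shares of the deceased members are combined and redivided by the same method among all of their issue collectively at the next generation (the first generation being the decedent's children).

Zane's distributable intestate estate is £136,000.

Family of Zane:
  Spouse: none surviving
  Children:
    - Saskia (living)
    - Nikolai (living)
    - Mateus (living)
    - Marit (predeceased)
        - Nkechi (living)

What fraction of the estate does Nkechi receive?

Nkechi receives 1/4 of the estate.

The entire £136,000 passes to the descendants.
That amount (£136,000) is divided at the children's generation into 4 shares of £34,000. Saskia, Nikolai, and Mateus each take £34,000. The remaining share for the deceased Marit (£34,000) is carried to the next generation.
That pool (£34,000) passes entirely to Nkechi, the sole taker at the grandchildren's generation.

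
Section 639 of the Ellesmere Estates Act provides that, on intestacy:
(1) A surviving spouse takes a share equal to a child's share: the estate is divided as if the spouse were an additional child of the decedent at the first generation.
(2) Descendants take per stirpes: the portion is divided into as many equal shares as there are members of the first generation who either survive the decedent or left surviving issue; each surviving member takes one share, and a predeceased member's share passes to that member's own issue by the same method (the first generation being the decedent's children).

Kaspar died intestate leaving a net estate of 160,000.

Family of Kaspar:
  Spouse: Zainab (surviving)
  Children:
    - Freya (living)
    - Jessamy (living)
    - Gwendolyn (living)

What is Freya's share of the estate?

Freya receives 40,000.

The spouse counts as an additional share at the children's level, so there are 4 primary shares of 40,000. Zainab takes one such share (40,000).
The children's combined portion (120,000) is divided into 3 shares of 40,000: Freya, Jessamy, and Gwendolyn each take 40,000.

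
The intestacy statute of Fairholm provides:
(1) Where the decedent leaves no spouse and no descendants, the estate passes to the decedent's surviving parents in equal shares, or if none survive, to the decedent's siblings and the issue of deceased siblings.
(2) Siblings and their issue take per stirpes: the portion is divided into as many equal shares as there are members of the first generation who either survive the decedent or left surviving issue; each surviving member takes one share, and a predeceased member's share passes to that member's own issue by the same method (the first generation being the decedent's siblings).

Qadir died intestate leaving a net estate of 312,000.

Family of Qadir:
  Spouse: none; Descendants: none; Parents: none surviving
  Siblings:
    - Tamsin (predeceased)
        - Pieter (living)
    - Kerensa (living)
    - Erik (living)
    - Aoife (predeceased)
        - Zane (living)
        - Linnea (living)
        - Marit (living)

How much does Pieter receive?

Pieter receives 78,000.

The entire 312,000 passes to the siblings and their issue.
That amount (312,000) is divided into 4 shares of 78,000: Kerensa and Erik each take 78,000; Tamsin's 78,000 share passes to Tamsin's issue; Aoife's 78,000 share passes to Aoife's issue.
Tamsin's share (78,000) passes entirely to Pieter.
Aoife's share (78,000) is divided into 3 shares of 26,000: Zane, Linnea, and Marit each take 26,000.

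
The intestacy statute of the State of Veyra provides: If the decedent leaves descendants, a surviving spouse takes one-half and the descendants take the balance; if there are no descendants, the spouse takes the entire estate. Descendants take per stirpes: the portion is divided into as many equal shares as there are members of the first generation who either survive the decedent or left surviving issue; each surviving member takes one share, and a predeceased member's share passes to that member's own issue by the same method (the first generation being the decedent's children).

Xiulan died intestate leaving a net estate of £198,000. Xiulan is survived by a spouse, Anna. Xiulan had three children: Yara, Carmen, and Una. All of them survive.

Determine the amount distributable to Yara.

Yara receives £33,000.

Anna takes one-half of £198,000 = £99,000. The remaining £99,000 passes to the descendants.
The descendants' portion (£99,000) is divided into 3 shares of £33,000: Yara, Carmen, and Una each take £33,000.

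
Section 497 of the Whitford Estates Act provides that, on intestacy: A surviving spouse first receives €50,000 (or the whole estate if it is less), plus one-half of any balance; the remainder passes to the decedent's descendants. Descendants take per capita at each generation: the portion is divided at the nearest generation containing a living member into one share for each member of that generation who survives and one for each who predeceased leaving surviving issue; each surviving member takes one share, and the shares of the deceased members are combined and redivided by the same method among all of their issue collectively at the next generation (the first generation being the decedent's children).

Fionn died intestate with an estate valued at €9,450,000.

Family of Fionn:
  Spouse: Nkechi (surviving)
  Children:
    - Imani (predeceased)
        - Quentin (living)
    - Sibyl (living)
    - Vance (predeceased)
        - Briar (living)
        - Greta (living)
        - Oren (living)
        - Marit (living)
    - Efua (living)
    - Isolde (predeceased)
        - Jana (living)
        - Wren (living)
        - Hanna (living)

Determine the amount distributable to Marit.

Nkechi first takes €50,000, leaving a balance of €9,400,000. Nkechi then takes one-half of the balance (€4,700,000), for a total of €4,750,000. The remaining €4,700,000 passes to the descendants.
The descendants' portion (€4,700,000) is divided at the children's generation into 5 shares of €940,000. Sibyl and Efua each take €940,000. The 3 shares of the deceased (Imani, Vance, and Isolde) are combined into a pool of €2,820,000.
That pool (€2,820,000) is divided at the grandchildren's generation equally among Quentin, Briar, Greta, Oren, Marit, Jana, Wren, and Hanna: €352,500 each.

Marit receives €352,500.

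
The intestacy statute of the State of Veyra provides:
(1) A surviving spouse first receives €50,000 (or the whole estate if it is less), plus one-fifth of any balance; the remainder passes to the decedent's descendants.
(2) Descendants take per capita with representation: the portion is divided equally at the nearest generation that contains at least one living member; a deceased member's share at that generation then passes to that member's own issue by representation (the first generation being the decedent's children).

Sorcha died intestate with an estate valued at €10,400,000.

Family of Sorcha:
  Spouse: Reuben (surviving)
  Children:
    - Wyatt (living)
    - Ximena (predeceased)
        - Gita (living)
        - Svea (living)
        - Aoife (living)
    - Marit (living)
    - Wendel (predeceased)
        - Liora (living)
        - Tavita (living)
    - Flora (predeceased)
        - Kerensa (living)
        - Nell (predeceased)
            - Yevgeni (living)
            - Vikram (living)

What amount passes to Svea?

Reuben first takes €50,000, leaving a balance of €10,350,000. Reuben then takes one-fifth of the balance (€2,070,000), for a total of €2,120,000. The remaining €8,280,000 passes to the descendants.
The descendants' portion (€8,280,000) is divided into 5 shares of €1,656,000: Wyatt and Marit each take €1,656,000; Ximena's €1,656,000 share passes to Ximena's issue; Wendel's €1,656,000 share passes to Wendel's issue; Flora's €1,656,000 share passes to Flora's issue.
Ximena's share (€1,656,000) is divided into 3 shares of €552,000: Gita, Svea, and Aoife each take €552,000.
Wendel's share (€1,656,000) is divided into 2 shares of €828,000: Liora and Tavita each take €828,000.
Flora's share (€1,656,000) is divided into 2 shares of €828,000: Kerensa takes €828,000; Nell's €828,000 share passes to Nell's issue.
Nell's share (€828,000) is divided into 2 shares of €414,000: Yevgeni and Vikram each take €414,000.

Svea receives €552,000.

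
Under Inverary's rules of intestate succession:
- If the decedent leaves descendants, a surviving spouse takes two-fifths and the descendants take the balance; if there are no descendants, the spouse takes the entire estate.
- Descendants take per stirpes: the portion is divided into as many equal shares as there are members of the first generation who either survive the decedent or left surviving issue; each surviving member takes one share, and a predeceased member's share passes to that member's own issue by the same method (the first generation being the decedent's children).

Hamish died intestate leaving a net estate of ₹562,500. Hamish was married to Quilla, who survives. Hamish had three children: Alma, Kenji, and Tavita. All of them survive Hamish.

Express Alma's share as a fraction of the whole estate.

Quilla takes two-fifths of ₹562,500 = ₹225,000. The remaining ₹337,500 passes to the descendants.
The descendants' portion (₹337,500) is divided into 3 shares of ₹112,500: Alma, Kenji, and Tavita each take ₹112,500.

Alma receives 1/5 of the estate.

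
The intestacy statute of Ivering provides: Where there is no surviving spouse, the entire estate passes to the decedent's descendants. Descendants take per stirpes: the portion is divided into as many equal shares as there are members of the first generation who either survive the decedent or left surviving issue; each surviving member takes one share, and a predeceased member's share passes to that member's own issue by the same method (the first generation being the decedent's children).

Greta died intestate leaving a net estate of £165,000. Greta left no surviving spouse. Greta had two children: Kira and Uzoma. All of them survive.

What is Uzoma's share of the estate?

The entire £165,000 passes to the descendants.
That amount (£165,000) is divided into 2 shares of £82,500: Kira and Uzoma each take £82,500.

Uzoma receives £82,500.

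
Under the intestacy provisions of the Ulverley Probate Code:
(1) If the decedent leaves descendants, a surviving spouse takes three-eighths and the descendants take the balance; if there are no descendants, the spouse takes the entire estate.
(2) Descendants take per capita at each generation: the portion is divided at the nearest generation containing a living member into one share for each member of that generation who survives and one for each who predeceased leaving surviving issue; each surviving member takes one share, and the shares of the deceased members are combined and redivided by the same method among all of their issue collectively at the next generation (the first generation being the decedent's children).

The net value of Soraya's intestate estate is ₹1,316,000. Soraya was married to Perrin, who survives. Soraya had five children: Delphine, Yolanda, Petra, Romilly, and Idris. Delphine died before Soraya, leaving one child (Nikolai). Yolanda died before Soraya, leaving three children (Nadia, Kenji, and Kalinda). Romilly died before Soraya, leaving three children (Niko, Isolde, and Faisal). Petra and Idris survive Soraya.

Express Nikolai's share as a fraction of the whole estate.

Perrin takes three-eighths of ₹1,316,000 = ₹493,500. The remaining ₹822,500 passes to the descendants.
The descendants' portion (₹822,500) is divided at the children's generation into 5 shares of ₹164,500. Petra and Idris each take ₹164,500. The 3 shares of the deceased (Delphine, Yolanda, and Romilly) are combined into a pool of ₹493,500.
That pool (₹493,500) is divided at the grandchildren's generation equally among Nikolai, Nadia, Kenji, Kalinda, Niko, Isolde, and Faisal: ₹70,500 each.

Nikolai receives 3/56 of the estate.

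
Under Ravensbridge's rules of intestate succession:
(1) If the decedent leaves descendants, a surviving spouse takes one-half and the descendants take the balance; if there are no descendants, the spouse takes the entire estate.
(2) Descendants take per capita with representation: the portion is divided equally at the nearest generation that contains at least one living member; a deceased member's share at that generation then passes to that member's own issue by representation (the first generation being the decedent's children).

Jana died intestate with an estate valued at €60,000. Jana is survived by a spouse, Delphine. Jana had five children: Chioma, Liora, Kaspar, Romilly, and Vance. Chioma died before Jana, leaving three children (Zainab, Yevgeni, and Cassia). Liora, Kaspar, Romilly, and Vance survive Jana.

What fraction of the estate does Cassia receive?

Delphine takes one-half of €60,000 = €30,000. The remaining €30,000 passes to the descendants.
The descendants' portion (€30,000) is divided into 5 shares of €6,000: Liora, Kaspar, Romilly, and Vance each take €6,000; Chioma's €6,000 share passes to Chioma's issue.
Chioma's share (€6,000) is divided into 3 shares of €2,000: Zainab, Yevgeni, and Cassia each take €2,000.

Cassia receives 1/30 of the estate.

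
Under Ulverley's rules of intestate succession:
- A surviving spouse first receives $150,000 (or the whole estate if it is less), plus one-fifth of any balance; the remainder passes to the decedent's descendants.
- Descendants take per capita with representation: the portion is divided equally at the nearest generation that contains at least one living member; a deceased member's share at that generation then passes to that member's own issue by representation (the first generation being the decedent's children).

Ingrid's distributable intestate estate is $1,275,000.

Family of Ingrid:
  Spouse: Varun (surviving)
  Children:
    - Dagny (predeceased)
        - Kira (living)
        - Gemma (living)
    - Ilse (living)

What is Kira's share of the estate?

Kira receives $225,000.

Varun first takes $150,000, leaving a balance of $1,125,000. Varun then takes one-fifth of the balance ($225,000), for a total of $375,000. The remaining $900,000 passes to the descendants.
The descendants' portion ($900,000) is divided into 2 shares of $450,000: Ilse takes $450,000; Dagny's $450,000 share passes to Dagny's issue.
Dagny's share ($450,000) is divided into 2 shares of $225,000: Kira and Gemma each take $225,000.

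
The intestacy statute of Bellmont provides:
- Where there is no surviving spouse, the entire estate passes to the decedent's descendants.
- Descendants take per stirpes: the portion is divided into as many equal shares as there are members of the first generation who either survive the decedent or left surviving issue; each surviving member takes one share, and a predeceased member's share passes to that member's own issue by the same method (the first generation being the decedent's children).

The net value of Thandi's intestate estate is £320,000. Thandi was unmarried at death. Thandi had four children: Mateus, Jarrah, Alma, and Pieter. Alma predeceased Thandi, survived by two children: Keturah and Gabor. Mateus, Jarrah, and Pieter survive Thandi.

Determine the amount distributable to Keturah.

Keturah receives £40,000.

The entire £320,000 passes to the descendants.
That amount (£320,000) is divided into 4 shares of £80,000: Mateus, Jarrah, and Pieter each take £80,000; Alma's £80,000 share passes to Alma's issue.
Alma's share (£80,000) is divided into 2 shares of £40,000: Keturah and Gabor each take £40,000.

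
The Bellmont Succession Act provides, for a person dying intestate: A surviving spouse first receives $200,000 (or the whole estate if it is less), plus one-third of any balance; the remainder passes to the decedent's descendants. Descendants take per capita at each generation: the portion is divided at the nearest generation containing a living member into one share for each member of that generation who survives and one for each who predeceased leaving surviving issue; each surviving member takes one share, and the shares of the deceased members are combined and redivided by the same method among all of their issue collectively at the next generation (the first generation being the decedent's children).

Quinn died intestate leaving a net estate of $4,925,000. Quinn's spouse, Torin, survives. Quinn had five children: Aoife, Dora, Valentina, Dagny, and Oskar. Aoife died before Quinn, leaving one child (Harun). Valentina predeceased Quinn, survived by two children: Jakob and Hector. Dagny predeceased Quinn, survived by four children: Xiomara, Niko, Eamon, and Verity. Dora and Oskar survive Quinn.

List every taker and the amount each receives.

Torin first takes $200,000, leaving a balance of $4,725,000. Torin then takes one-third of the balance ($1,575,000), for a total of $1,775,000. The remaining $3,150,000 passes to the descendants.
The descendants' portion ($3,150,000) is divided at the children's generation into 5 shares of $630,000. Dora and Oskar each take $630,000. The 3 shares of the deceased (Aoife, Valentina, and Dagny) are combined into a pool of $1,890,000.
That pool ($1,890,000) is divided at the grandchildren's generation equally among Harun, Jakob, Hector, Xiomara, Niko, Eamon, and Verity: $270,000 each.

Torin: $1,775,000; Harun: $270,000; Dora: $630,000; Jakob: $270,000; Hector: $270,000; Xiomara: $270,000; Niko: $270,000; Eamon: $270,000; Verity: $270,000; Oskar: $630,000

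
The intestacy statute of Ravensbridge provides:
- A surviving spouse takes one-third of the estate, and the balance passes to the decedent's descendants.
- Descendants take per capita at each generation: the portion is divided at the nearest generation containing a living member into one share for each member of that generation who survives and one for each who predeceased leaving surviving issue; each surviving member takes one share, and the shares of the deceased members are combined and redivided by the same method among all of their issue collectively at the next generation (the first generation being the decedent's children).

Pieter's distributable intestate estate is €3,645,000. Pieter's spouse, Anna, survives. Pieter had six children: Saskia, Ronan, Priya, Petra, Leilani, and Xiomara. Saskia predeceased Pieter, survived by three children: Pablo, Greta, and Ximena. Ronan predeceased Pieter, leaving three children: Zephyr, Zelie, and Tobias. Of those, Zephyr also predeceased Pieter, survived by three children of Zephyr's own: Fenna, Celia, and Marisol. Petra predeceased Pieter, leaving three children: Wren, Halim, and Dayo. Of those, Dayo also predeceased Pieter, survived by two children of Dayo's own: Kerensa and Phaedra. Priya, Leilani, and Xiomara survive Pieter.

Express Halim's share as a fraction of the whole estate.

Halim receives 1/27 of the estate.

Anna takes one-third of €3,645,000 = €1,215,000. The remaining €2,430,000 passes to the descendants.
The descendants' portion (€2,430,000) is divided at the children's generation into 6 shares of €405,000. Priya, Leilani, and Xiomara each take €405,000. The 3 shares of the deceased (Saskia, Ronan, and Petra) are combined into a pool of €1,215,000.
That pool (€1,215,000) is divided at the grandchildren's generation into 9 shares of €135,000. Pablo, Greta, Ximena, Zelie, Tobias, Wren, and Halim each take €135,000. The 2 shares of the deceased (Zephyr and Dayo) are combined into a pool of €270,000.
That pool (€270,000) is divided at the great-grandchildren's generation equally among Fenna, Celia, Marisol, Kerensa, and Phaedra: €54,000 each.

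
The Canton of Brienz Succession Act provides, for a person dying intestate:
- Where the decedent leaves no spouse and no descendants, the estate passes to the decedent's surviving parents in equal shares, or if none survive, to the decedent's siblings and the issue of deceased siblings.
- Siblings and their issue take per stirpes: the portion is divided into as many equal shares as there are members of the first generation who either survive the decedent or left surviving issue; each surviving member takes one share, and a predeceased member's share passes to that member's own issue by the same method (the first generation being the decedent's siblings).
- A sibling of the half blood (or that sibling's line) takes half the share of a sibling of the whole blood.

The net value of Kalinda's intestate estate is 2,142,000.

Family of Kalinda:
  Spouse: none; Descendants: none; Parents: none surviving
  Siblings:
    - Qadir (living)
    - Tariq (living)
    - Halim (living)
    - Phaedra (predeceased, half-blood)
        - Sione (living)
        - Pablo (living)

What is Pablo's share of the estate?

Pablo receives 153,000.

The entire 2,142,000 passes to the siblings and their issue.
Counting each half-blood sibling's line as half a unit, there are 7/2 units in 2,142,000, so one unit is 612,000. Whole-blood lines (Qadir, Tariq, and Halim) take 612,000 each; half-blood lines (Phaedra) take 306,000 each.
Phaedra's share (306,000) is divided into 2 shares of 153,000: Sione and Pablo each take 153,000.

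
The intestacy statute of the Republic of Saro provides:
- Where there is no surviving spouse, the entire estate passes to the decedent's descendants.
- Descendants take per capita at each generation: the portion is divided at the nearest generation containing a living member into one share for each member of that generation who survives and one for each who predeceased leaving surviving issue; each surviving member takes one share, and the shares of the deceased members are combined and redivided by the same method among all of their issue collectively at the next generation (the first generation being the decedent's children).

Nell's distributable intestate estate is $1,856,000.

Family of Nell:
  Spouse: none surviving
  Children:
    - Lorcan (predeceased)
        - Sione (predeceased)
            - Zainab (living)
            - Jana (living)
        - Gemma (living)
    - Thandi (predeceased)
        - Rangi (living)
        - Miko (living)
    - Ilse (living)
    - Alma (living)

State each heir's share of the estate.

Zainab: $116,000; Jana: $116,000; Gemma: $232,000; Rangi: $232,000; Miko: $232,000; Ilse: $464,000; Alma: $464,000

The entire $1,856,000 passes to the descendants.
That amount ($1,856,000) is divided at the children's generation into 4 shares of $464,000. Ilse and Alma each take $464,000. The 2 shares of the deceased (Lorcan and Thandi) are combined into a pool of $928,000.
That pool ($928,000) is divided at the grandchildren's generation into 4 shares of $232,000. Gemma, Rangi, and Miko each take $232,000. The remaining share for the deceased Sione ($232,000) is carried to the next generation.
That pool ($232,000) is divided at the great-grandchildren's generation equally among Zainab and Jana: $116,000 each.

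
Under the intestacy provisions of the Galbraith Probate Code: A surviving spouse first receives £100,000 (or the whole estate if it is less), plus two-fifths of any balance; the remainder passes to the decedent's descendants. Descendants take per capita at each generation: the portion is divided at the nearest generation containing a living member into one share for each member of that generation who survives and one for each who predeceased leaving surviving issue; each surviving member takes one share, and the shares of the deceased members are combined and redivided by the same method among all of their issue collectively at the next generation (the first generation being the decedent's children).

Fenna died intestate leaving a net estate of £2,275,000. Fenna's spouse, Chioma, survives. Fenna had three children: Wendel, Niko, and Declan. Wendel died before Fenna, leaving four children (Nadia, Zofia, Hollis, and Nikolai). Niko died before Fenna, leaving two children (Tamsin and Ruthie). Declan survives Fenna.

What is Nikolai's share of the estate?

Nikolai receives £145,000.

Chioma first takes £100,000, leaving a balance of £2,175,000. Chioma then takes two-fifths of the balance (£870,000), for a total of £970,000. The remaining £1,305,000 passes to the descendants.
The descendants' portion (£1,305,000) is divided at the children's generation into 3 shares of £435,000. Declan takes £435,000. The 2 shares of the deceased (Wendel and Niko) are combined into a pool of £870,000.
That pool (£870,000) is divided at the grandchildren's generation equally among Nadia, Zofia, Hollis, Nikolai, Tamsin, and Ruthie: £145,000 each.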